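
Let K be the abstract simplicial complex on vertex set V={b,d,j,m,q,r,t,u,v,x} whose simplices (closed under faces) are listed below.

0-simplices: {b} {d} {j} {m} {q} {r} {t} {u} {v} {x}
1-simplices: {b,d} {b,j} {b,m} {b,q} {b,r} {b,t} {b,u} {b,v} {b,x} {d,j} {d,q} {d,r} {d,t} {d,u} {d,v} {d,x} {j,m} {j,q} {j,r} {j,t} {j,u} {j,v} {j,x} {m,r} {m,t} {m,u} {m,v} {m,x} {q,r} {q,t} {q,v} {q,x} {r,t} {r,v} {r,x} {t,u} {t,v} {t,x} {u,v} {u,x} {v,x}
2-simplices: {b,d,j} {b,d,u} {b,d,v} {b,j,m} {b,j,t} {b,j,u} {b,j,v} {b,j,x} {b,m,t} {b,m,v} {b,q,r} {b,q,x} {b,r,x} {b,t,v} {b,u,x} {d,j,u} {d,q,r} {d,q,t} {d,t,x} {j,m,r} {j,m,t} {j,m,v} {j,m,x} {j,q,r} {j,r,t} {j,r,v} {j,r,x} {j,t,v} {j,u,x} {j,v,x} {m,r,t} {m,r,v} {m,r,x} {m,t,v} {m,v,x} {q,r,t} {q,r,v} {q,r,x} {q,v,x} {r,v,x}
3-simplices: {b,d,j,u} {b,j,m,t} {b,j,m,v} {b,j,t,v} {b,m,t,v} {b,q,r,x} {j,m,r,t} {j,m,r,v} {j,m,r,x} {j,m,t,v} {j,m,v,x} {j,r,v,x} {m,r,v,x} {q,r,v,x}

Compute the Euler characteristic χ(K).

n_0=10 n_1=41 n_2=40 n_3=14
χ=+10−41+40−14=-5

χ(K)=-5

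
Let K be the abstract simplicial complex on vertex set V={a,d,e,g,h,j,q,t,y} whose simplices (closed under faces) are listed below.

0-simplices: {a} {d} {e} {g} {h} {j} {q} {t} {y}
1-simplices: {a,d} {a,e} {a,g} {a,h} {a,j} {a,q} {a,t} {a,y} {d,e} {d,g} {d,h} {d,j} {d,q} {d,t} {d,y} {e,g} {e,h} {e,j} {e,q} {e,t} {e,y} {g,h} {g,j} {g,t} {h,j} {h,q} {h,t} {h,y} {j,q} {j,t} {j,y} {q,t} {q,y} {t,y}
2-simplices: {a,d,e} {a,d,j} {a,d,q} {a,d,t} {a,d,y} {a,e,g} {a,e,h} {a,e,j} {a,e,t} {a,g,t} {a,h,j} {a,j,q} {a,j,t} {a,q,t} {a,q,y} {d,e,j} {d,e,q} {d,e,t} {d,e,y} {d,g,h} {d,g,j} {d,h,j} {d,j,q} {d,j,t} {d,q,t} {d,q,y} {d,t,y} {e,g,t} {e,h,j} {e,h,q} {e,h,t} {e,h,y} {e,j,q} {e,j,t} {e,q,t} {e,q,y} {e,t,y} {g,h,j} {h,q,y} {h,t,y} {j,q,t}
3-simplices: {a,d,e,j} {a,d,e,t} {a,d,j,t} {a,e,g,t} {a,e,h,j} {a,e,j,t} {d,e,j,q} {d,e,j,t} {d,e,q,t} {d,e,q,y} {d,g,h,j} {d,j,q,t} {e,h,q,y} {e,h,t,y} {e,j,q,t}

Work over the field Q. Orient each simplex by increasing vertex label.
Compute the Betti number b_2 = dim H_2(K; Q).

n_0=9 n_1=34 n_2=41 n_3=15  [Q]
∂1: piv[ad,ae,ag,ah,aj,aq,at,ay] rk=8  ker:de,dg,dh,dj,dq,dt,dy,eg,eh,ej,eq,et,ey,gh,gj,gt,hj,hq,ht,hy,jq,jt,jy,qt,qy,ty
∂2: piv[ade,adj,adq,adt,ady,aeg,aeh,aej,aet,agt,ahj,ajq,ajt,aqt,aqy,deq,dey,dgh,dgj,dhj,dty,ehq,eht,ehy] rk=24  ker:dej,det,djq,djt,dqt,dqy,egt,ehj,ejq,ejt,eqt,eqy,ety,ghj,hqy,hty,jqt
∂3: piv[adej,adet,adjt,aegt,aehj,aejt,dejq,deqt,deqy,dghj,djqt,ehqy,ehty] rk=13  ker:dejt,ejqt
b_2=(41−24)−13=4

b_2=4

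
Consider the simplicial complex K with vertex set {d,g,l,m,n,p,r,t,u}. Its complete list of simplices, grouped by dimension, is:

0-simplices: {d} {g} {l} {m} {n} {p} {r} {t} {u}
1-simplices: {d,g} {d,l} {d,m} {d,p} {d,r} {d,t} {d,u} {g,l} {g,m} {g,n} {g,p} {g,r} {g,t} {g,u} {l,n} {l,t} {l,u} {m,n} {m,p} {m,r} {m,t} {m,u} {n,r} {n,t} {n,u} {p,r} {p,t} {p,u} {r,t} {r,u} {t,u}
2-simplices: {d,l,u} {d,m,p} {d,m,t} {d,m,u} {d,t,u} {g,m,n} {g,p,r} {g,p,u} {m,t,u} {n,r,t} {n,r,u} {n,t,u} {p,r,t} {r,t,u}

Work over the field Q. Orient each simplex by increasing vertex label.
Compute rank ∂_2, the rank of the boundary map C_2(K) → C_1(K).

rank∂_2=12

n_0=9 n_1=31 n_2=14  [Q]
∂1: piv[dg,dl,dm,dp,dr,dt,du,gn] rk=8  ker:gl,gm,gp,gr,gt,gu,ln,lt,lu,mn,mp,mr,mt,mu,nr,nt,nu,pr,pt,pu,rt,ru,tu
∂2: piv[dlu,dmp,dmt,dmu,dtu,gmn,gpr,gpu,nrt,nru,ntu,prt] rk=12  ker:mtu,rtu
rk∂_2=12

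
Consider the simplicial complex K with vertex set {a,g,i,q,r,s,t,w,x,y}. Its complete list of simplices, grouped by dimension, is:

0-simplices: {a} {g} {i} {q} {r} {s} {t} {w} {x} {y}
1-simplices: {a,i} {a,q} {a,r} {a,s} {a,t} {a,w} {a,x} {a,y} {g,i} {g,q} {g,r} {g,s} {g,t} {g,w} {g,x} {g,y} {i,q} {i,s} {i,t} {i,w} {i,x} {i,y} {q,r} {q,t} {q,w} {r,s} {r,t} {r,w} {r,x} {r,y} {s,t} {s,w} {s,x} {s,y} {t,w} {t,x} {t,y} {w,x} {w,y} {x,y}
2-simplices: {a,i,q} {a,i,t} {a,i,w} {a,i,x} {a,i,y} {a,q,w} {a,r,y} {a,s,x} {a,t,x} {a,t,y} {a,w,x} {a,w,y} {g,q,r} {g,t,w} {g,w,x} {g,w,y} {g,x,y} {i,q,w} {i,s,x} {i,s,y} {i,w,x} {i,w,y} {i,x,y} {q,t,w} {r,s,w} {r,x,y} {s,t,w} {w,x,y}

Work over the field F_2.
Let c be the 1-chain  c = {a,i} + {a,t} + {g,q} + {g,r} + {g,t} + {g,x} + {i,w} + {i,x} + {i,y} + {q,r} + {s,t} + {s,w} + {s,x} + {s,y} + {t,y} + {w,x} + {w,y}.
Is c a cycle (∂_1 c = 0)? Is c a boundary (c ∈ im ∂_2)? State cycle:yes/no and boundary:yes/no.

n_0=10 n_1=40 n_2=28  [Z2]
∂1: piv[ai,aq,ar,as,at,aw,ax,ay,gi] rk=9  ker:gq,gr,gs,gt,gw,gx,gy,iq,is,it,iw,ix,iy,qr,qt,qw,rs,rt,rw,rx,ry,st,sw,sx,sy,tw,tx,ty,wx,wy,xy
∂2: piv[aiq,ait,aiw,aix,aiy,aqw,ary,asx,atx,aty,awx,awy,gqr,gtw,gwx,gwy,gxy,isx,isy,qtw,rsw,rxy,stw] rk=23  ker:iqw,iwx,iwy,ixy,wxy
∂1c = 0
c vs im∂2: reduces to 0 ⇒ boundary

cycle:yes boundary:yes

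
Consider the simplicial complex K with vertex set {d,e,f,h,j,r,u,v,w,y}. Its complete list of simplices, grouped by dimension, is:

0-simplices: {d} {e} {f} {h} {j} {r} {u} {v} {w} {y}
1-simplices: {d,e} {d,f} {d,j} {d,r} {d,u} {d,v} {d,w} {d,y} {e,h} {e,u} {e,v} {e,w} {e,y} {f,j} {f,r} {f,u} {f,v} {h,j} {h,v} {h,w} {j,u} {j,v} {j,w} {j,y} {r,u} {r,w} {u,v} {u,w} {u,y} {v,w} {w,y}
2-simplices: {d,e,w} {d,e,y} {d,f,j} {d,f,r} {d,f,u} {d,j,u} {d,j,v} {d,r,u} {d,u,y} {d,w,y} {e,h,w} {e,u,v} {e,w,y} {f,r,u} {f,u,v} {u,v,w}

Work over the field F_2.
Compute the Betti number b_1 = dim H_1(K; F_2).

n_0=10 n_1=31 n_2=16  [Z2]
∂1: piv[de,df,dj,dr,du,dv,dw,dy,eh] rk=9  ker:eu,ev,ew,ey,fj,fr,fu,fv,hj,hv,hw,ju,jv,jw,jy,ru,rw,uv,uw,uy,vw,wy
∂2: piv[dew,dey,dfj,dfr,dfu,dju,djv,dru,duy,dwy,ehw,euv,fuv,uvw] rk=14  ker:ewy,fru
b_1=(31−9)−14=8

b_1=8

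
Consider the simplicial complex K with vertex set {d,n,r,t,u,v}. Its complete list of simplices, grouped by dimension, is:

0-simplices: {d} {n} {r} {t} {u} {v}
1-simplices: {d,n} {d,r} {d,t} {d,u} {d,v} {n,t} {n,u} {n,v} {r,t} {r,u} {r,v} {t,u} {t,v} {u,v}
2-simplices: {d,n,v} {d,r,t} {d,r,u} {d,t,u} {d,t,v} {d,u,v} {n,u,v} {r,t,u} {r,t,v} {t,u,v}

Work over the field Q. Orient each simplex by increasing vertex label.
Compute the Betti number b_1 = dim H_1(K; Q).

b_1=1

n_0=6 n_1=14 n_2=10  [Q]
∂1: piv[dn,dr,dt,du,dv] rk=5  ker:nt,nu,nv,rt,ru,rv,tu,tv,uv
∂2: piv[dnv,drt,dru,dtu,dtv,duv,nuv,rtv] rk=8  ker:rtu,tuv
b_1=(14−5)−8=1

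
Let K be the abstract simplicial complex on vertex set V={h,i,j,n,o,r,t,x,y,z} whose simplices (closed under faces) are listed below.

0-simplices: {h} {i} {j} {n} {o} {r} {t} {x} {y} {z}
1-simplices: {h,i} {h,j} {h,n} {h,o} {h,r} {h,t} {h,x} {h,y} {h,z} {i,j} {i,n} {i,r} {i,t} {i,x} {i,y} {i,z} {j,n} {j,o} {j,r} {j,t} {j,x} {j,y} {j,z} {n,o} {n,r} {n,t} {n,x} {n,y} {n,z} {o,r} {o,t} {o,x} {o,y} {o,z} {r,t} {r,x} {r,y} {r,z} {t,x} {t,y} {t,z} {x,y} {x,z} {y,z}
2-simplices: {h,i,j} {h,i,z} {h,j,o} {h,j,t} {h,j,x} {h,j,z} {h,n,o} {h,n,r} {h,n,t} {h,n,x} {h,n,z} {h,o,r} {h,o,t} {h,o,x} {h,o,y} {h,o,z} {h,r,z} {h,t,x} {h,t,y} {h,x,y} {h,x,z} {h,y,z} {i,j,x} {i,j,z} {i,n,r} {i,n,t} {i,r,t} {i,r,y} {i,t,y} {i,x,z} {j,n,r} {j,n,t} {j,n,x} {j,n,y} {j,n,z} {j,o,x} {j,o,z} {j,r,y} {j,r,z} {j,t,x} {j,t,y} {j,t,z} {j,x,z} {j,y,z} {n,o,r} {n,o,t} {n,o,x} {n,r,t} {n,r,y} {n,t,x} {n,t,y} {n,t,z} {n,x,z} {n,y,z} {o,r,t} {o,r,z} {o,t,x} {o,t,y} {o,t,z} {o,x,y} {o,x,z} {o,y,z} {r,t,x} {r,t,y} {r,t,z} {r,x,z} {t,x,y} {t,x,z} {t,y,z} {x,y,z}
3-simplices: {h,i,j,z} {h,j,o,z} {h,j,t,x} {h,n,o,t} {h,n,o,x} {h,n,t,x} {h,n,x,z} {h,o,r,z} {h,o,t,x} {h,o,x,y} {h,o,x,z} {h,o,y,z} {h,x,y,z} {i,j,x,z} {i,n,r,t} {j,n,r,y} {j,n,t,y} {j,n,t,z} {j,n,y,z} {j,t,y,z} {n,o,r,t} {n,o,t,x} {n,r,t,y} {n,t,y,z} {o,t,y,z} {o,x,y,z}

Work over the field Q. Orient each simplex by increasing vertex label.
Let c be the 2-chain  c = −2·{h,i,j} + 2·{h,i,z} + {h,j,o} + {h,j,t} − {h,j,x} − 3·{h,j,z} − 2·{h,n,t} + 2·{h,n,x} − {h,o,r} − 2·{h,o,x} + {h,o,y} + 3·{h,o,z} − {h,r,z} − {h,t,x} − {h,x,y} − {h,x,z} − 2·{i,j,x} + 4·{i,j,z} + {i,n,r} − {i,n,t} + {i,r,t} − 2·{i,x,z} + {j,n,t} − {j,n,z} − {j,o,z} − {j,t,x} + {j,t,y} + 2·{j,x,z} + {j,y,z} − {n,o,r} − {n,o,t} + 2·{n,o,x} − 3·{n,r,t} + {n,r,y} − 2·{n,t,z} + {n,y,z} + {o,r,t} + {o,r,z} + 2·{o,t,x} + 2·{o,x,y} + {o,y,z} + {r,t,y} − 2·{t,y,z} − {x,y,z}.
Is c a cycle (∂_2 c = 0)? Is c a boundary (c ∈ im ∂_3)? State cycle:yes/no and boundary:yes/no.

cycle:yes boundary:yes

n_0=10 n_1=44 n_2=70 n_3=26  [Q]
∂1: piv[hi,hj,hn,ho,hr,ht,hx,hy,hz] rk=9  ker:ij,in,ir,it,ix,iy,iz,jn,jo,jr,jt,jx,jy,jz,no,nr,nt,nx,ny,nz,or,ot,ox,oy,oz,rt,rx,ry,rz,tx,ty,tz,xy,xz,yz
∂2: piv[hij,hiz,hjo,hjt,hjx,hjz,hno,hnr,hnt,hnx,hnz,hor,hot,hox,hoy,hoz,hrz,htx,hty,hxy,hxz,hyz,ijx,inr,int,irt,iry,ity,jnr,jnt,jny,jry,jtz,rtx] rk=34  ker:ijz,ixz,jnx,jnz,jox,joz,jrz,jtx,jty,jxz,jyz,nor,not,nox,nrt,nry,ntx,nty,ntz,nxz,nyz,ort,orz,otx,oty,otz,oxy,oxz,oyz,rty,rtz,rxz,txy,txz,tyz,xyz
∂3: piv[hijz,hjoz,hjtx,hnot,hnox,hntx,hnxz,horz,hotx,hoxy,hoxz,hoyz,hxyz,ijxz,inrt,jnry,jnty,jntz,jnyz,jtyz,nort,nrty,otyz] rk=23  ker:notx,ntyz,oxyz
∂2c = 0
c vs im∂3: reduces to 0 ⇒ boundary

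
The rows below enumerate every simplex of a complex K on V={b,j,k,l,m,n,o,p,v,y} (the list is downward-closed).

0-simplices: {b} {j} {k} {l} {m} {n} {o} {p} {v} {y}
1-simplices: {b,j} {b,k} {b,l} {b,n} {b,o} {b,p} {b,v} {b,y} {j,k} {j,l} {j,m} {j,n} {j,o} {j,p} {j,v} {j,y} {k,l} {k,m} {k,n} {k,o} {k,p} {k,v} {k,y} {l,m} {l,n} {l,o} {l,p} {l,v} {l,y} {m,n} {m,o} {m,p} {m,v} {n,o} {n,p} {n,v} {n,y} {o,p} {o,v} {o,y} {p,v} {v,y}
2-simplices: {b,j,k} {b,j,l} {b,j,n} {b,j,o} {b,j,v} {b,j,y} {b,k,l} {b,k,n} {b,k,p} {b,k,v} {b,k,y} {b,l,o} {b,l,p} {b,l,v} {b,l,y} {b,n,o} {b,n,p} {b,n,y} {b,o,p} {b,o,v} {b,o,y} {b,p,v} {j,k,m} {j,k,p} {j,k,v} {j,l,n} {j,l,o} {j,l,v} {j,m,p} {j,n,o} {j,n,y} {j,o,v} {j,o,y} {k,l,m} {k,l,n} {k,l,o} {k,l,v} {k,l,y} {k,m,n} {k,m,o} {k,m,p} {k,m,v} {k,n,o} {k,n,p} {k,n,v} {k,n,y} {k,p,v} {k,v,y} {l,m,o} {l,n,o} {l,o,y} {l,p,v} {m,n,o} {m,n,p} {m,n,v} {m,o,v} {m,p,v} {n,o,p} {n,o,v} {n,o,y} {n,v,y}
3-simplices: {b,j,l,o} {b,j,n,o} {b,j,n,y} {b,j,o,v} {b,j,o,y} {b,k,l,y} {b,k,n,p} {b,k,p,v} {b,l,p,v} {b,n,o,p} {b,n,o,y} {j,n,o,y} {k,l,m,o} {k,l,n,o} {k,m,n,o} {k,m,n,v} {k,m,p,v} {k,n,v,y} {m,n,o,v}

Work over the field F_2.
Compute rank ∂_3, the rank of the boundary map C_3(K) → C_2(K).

n_0=10 n_1=42 n_2=61 n_3=19  [Z2]
∂1: piv[bj,bk,bl,bn,bo,bp,bv,by,jm] rk=9  ker:jk,jl,jn,jo,jp,jv,jy,kl,km,kn,ko,kp,kv,ky,lm,ln,lo,lp,lv,ly,mn,mo,mp,mv,no,np,nv,ny,op,ov,oy,pv,vy
∂2: piv[bjk,bjl,bjn,bjo,bjv,bjy,bkl,bkn,bkp,bkv,bky,blo,blp,blv,bly,bno,bnp,bny,bop,bov,boy,bpv,jkm,jkp,jln,jmp,klm,klo,kmn,kmo,kmv,knv,kvy] rk=33  ker:jkv,jlo,jlv,jno,jny,jov,joy,kln,klv,kly,kmp,kno,knp,kny,kpv,lmo,lno,loy,lpv,mno,mnp,mnv,mov,mpv,nop,nov,noy,nvy
∂3: piv[bjlo,bjno,bjny,bjov,bjoy,bkly,bknp,bkpv,blpv,bnop,bnoy,klmo,klno,kmno,kmnv,kmpv,knvy,mnov] rk=18  ker:jnoy
rk∂_3=18

rank∂_3=18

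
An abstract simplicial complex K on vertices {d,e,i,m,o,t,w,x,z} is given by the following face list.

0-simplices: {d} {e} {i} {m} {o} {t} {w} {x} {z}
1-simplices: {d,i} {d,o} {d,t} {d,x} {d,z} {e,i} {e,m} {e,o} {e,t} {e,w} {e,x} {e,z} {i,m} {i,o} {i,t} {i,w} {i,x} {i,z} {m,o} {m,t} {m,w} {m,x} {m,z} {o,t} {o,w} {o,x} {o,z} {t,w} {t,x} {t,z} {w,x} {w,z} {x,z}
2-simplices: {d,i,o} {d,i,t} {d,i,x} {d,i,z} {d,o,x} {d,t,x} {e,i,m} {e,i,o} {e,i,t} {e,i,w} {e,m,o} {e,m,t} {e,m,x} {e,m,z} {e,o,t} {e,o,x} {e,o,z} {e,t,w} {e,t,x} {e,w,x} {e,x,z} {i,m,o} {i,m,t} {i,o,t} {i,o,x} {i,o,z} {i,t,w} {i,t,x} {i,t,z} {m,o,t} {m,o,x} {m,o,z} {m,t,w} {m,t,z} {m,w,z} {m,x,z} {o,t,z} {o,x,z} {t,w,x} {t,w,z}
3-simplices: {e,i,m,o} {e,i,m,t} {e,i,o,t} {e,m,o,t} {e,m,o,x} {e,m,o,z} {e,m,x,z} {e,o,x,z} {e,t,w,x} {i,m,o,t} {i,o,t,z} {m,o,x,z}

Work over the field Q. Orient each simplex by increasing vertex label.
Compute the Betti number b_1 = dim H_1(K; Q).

b_1=1

n_0=9 n_1=33 n_2=40 n_3=12  [Q]
∂1: piv[di,do,dt,dx,dz,ei,em,ew] rk=8  ker:eo,et,ex,ez,im,io,it,iw,ix,iz,mo,mt,mw,mx,mz,ot,ow,ox,oz,tw,tx,tz,wx,wz,xz
∂2: piv[dio,dit,dix,diz,dox,dtx,eim,eio,eit,eiw,emo,emt,emx,emz,eot,eox,eoz,etw,ewx,exz,ioz,itz,mtw,mwz] rk=24  ker:etx,imo,imt,iot,iox,itw,itx,mot,mox,moz,mtz,mxz,otz,oxz,twx,twz
∂3: piv[eimo,eimt,eiot,emot,emox,emoz,emxz,eoxz,etwx,iotz] rk=10  ker:imot,moxz
b_1=(33−8)−24=1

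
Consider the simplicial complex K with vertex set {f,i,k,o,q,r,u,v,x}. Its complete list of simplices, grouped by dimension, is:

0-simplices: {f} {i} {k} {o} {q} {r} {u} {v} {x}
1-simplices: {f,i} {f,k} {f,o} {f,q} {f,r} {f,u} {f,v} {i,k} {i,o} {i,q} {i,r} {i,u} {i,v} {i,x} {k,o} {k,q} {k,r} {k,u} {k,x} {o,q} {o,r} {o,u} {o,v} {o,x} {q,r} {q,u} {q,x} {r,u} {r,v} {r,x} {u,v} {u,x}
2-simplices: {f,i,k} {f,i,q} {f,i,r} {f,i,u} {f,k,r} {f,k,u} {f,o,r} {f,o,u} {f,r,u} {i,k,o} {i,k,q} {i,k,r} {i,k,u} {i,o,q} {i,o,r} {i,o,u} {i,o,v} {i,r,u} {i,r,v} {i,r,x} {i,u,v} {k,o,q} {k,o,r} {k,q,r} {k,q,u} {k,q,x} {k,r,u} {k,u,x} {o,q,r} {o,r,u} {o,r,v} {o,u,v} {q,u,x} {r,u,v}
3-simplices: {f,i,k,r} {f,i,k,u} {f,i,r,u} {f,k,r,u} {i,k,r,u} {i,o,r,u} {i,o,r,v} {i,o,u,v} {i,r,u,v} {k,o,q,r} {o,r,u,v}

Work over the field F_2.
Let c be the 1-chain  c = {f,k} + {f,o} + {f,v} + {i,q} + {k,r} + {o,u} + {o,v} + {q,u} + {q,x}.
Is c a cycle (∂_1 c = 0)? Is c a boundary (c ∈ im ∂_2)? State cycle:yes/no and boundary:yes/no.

n_0=9 n_1=32 n_2=34 n_3=11  [Z2]
∂1: piv[fi,fk,fo,fq,fr,fu,fv,ix] rk=8  ker:ik,io,iq,ir,iu,iv,ko,kq,kr,ku,kx,oq,or,ou,ov,ox,qr,qu,qx,ru,rv,rx,uv,ux
∂2: piv[fik,fiq,fir,fiu,fkr,fku,for,fou,fru,iko,ikq,ioq,ior,iov,irv,irx,iuv,kqr,kqu,kqx,kux] rk=21  ker:ikr,iku,iou,iru,koq,kor,kru,oqr,oru,orv,ouv,qux,ruv
∂3: piv[fikr,fiku,firu,fkru,ioru,iorv,iouv,iruv,koqr] rk=9  ker:ikru,oruv
∂1c = {f} + {i} + {o} + {q} + {r} + {x}

cycle:no boundary:no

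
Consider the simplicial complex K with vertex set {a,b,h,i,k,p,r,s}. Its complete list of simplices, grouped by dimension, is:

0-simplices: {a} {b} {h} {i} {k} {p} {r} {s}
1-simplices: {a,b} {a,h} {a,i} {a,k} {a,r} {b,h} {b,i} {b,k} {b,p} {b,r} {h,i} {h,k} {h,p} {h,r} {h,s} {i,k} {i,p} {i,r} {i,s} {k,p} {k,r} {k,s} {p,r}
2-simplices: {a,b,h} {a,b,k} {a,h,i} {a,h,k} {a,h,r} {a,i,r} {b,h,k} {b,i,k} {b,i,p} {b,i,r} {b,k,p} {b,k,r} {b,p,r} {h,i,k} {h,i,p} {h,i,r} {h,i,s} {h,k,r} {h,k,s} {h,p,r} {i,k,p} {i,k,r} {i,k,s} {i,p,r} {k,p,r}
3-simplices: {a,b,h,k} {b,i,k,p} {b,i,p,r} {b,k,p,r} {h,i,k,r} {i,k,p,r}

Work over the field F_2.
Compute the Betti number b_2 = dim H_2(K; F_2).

b_2=3

n_0=8 n_1=23 n_2=25 n_3=6  [Z2]
∂1: piv[ab,ah,ai,ak,ar,bp,hs] rk=7  ker:bh,bi,bk,br,hi,hk,hp,hr,ik,ip,ir,is,kp,kr,ks,pr
∂2: piv[abh,abk,ahi,ahk,ahr,air,bik,bip,bir,bkp,bkr,bpr,hik,hip,his,hks] rk=16  ker:bhk,hir,hkr,hpr,ikp,ikr,iks,ipr,kpr
∂3: piv[abhk,bikp,bipr,bkpr,hikr,ikpr] rk=6
b_2=(25−16)−6=3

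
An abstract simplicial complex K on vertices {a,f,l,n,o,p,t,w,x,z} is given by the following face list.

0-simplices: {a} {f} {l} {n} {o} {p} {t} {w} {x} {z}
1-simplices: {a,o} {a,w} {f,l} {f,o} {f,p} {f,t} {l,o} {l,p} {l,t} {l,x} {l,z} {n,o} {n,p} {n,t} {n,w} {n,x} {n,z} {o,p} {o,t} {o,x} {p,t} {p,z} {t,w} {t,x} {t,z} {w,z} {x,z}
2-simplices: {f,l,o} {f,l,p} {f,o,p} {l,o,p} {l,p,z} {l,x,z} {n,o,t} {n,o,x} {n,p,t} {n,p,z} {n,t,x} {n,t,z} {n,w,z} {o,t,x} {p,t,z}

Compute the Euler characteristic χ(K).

χ(K)=-2

n_0=10 n_1=27 n_2=15
χ=+10−27+15=-2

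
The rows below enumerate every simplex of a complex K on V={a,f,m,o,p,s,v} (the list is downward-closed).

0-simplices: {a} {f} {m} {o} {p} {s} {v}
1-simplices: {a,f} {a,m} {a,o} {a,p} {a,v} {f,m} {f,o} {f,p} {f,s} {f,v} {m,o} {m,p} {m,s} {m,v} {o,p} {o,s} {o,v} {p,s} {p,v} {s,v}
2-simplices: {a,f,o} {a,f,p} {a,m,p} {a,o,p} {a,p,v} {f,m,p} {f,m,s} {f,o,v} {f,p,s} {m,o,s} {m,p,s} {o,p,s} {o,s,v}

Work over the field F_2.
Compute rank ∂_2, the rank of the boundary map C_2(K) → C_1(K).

n_0=7 n_1=20 n_2=13  [Z2]
∂1: piv[af,am,ao,ap,av,fs] rk=6  ker:fm,fo,fp,fv,mo,mp,ms,mv,op,os,ov,ps,pv,sv
∂2: piv[afo,afp,amp,aop,apv,fmp,fms,fov,fps,mos,ops,osv] rk=12  ker:mps
rk∂_2=12

rank∂_2=12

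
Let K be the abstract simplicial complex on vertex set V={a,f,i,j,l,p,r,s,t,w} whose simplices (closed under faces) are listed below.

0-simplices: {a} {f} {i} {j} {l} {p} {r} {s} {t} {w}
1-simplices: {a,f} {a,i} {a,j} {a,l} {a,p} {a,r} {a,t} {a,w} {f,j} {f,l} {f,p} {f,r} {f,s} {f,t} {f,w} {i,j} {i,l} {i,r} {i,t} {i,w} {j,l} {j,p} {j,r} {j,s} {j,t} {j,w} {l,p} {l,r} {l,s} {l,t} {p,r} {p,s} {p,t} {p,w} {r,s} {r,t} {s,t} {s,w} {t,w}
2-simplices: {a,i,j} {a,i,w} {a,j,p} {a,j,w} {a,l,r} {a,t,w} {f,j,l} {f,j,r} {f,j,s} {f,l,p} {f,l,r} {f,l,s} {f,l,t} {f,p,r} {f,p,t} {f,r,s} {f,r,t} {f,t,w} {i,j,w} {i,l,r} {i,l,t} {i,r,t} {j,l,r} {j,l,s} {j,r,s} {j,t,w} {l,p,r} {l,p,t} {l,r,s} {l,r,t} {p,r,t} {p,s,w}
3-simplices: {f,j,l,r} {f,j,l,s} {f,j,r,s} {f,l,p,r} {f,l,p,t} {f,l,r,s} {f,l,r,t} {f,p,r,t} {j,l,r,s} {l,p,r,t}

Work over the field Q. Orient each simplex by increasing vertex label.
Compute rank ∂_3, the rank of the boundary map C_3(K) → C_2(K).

n_0=10 n_1=39 n_2=32 n_3=10  [Q]
∂1: piv[af,ai,aj,al,ap,ar,at,aw,fs] rk=9  ker:fj,fl,fp,fr,ft,fw,ij,il,ir,it,iw,jl,jp,jr,js,jt,jw,lp,lr,ls,lt,pr,ps,pt,pw,rs,rt,st,sw,tw
∂2: piv[aij,aiw,ajp,ajw,alr,atw,fjl,fjr,fjs,flp,flr,fls,flt,fpr,fpt,frs,frt,ftw,ilr,ilt,jtw,psw] rk=22  ker:ijw,irt,jlr,jls,jrs,lpr,lpt,lrs,lrt,prt
∂3: piv[fjlr,fjls,fjrs,flpr,flpt,flrs,flrt,fprt] rk=8  ker:jlrs,lprt
rk∂_3=8

rank∂_3=8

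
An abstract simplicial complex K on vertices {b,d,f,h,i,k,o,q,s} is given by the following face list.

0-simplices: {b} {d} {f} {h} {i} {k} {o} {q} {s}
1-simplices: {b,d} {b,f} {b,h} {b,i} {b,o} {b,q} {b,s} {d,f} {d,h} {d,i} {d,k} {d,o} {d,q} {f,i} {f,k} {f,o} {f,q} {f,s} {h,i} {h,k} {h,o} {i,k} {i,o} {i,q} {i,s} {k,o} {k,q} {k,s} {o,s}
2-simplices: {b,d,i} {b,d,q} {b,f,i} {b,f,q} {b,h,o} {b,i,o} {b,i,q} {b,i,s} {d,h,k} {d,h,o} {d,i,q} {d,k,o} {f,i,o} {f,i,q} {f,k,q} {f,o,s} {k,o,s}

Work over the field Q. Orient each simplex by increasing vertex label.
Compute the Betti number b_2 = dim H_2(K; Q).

n_0=9 n_1=29 n_2=17  [Q]
∂1: piv[bd,bf,bh,bi,bo,bq,bs,dk] rk=8  ker:df,dh,di,do,dq,fi,fk,fo,fq,fs,hi,hk,ho,ik,io,iq,is,ko,kq,ks,os
∂2: piv[bdi,bdq,bfi,bfq,bho,bio,biq,bis,dhk,dho,dko,fio,fkq,fos,kos] rk=15  ker:diq,fiq
b_2=(17−15)−0=2

b_2=2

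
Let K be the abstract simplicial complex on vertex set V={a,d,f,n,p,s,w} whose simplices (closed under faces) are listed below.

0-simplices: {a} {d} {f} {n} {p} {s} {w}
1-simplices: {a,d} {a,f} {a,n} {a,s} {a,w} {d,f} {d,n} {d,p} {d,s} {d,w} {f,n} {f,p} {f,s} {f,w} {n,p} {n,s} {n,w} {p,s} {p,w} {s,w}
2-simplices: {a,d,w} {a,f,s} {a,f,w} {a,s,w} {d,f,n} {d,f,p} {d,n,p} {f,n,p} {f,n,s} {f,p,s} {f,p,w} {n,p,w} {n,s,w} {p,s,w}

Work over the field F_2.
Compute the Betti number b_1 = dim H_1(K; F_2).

b_1=3

n_0=7 n_1=20 n_2=14  [Z2]
∂1: piv[ad,af,an,as,aw,dp] rk=6  ker:df,dn,ds,dw,fn,fp,fs,fw,np,ns,nw,ps,pw,sw
∂2: piv[adw,afs,afw,asw,dfn,dfp,dnp,fns,fps,fpw,npw] rk=11  ker:fnp,nsw,psw
b_1=(20−6)−11=3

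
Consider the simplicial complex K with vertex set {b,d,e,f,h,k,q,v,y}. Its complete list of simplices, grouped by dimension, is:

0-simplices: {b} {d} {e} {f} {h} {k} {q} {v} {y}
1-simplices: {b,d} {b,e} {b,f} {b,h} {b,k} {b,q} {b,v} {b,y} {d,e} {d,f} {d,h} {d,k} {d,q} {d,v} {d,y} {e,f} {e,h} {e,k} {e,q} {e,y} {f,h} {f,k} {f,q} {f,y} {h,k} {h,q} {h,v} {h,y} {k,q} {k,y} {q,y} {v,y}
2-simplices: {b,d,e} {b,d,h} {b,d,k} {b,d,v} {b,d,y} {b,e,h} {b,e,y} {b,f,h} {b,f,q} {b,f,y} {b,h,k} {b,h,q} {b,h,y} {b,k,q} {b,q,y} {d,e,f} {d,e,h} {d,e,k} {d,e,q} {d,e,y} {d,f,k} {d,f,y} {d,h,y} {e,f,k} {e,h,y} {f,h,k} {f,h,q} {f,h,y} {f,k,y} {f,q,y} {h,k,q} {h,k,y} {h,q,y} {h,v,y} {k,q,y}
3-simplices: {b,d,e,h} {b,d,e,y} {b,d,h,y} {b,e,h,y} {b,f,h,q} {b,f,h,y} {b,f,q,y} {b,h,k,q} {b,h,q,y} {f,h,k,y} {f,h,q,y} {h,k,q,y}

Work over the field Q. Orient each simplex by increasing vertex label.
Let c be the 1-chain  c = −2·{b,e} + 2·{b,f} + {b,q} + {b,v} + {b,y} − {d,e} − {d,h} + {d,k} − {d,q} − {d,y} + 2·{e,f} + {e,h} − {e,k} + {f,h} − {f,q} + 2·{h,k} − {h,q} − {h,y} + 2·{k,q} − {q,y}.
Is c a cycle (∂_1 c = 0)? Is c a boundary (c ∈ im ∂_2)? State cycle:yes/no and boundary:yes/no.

cycle:no boundary:no

n_0=9 n_1=32 n_2=35 n_3=12  [Q]
∂1: piv[bd,be,bf,bh,bk,bq,bv,by] rk=8  ker:de,df,dh,dk,dq,dv,dy,ef,eh,ek,eq,ey,fh,fk,fq,fy,hk,hq,hv,hy,kq,ky,qy,vy
∂2: piv[bde,bdh,bdk,bdv,bdy,beh,bey,bfh,bfq,bfy,bhk,bhq,bhy,bkq,bqy,def,dek,deq,dfk,dfy,fky,hvy] rk=22  ker:deh,dey,dhy,efk,ehy,fhk,fhq,fhy,fqy,hkq,hky,hqy,kqy
∂3: piv[bdeh,bdey,bdhy,behy,bfhq,bfhy,bfqy,bhkq,bhqy,fhky,hkqy] rk=11  ker:fhqy
∂1c = −3·{b} + 3·{d} − 5·{e} + 4·{f} + {h} + {q} + {v} − 2·{y}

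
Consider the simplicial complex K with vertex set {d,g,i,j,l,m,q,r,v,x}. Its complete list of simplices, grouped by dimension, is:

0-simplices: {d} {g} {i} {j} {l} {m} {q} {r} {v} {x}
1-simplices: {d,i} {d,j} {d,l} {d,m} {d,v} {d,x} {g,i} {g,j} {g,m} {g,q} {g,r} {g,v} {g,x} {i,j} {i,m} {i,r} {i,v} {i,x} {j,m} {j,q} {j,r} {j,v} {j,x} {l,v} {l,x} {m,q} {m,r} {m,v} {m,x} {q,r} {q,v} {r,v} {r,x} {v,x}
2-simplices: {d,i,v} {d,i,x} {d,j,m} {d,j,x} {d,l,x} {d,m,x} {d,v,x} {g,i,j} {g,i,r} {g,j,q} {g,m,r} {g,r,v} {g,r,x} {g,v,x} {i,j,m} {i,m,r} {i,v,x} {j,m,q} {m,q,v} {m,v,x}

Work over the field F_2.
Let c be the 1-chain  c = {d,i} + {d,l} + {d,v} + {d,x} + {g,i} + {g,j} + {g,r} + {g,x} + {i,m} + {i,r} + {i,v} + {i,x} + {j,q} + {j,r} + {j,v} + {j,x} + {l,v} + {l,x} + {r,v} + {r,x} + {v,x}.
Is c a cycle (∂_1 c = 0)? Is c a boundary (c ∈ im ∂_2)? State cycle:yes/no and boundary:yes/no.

cycle:no boundary:no

n_0=10 n_1=34 n_2=20  [Z2]
∂1: piv[di,dj,dl,dm,dv,dx,gi,gq,gr] rk=9  ker:gj,gm,gv,gx,ij,im,ir,iv,ix,jm,jq,jr,jv,jx,lv,lx,mq,mr,mv,mx,qr,qv,rv,rx,vx
∂2: piv[div,dix,djm,djx,dlx,dmx,dvx,gij,gir,gjq,gmr,grv,grx,gvx,ijm,imr,jmq,mqv,mvx] rk=19  ker:ivx
∂1c = {j} + {l} + {m} + {q} + {r} + {x}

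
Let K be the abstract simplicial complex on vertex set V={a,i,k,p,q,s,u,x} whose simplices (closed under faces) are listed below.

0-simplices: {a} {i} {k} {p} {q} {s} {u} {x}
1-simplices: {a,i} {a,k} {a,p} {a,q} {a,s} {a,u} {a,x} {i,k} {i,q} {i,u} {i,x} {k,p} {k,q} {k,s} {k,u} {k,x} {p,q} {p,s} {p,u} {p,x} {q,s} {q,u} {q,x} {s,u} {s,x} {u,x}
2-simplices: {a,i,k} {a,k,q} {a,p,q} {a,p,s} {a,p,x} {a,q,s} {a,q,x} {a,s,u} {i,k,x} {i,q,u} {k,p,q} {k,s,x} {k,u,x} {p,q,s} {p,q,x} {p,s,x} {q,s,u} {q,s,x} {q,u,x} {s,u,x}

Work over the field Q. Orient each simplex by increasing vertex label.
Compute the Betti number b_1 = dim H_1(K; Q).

b_1=3

n_0=8 n_1=26 n_2=20  [Q]
∂1: piv[ai,ak,ap,aq,as,au,ax] rk=7  ker:ik,iq,iu,ix,kp,kq,ks,ku,kx,pq,ps,pu,px,qs,qu,qx,su,sx,ux
∂2: piv[aik,akq,apq,aps,apx,aqs,aqx,asu,ikx,iqu,kpq,ksx,kux,psx,qsu,qux] rk=16  ker:pqs,pqx,qsx,sux
b_1=(26−7)−16=3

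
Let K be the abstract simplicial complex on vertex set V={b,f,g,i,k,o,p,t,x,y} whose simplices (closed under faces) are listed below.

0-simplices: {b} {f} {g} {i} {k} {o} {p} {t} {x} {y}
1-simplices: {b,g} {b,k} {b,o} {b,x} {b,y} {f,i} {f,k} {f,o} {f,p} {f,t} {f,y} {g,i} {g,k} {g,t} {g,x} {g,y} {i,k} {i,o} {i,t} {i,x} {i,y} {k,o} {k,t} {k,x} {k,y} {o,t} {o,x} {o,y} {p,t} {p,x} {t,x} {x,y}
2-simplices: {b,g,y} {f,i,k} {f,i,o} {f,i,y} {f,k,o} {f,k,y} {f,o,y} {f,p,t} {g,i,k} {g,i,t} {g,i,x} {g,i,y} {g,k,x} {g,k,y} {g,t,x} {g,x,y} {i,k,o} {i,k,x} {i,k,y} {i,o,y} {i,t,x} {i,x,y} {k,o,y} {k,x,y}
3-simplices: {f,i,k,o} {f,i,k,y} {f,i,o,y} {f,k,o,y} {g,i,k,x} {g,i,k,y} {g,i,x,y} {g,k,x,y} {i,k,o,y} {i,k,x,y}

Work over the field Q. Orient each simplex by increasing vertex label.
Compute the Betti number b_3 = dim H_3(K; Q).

b_3=2

n_0=10 n_1=32 n_2=24 n_3=10  [Q]
∂1: piv[bg,bk,bo,bx,by,fi,fk,fp,ft] rk=9  ker:fo,fy,gi,gk,gt,gx,gy,ik,io,it,ix,iy,ko,kt,kx,ky,ot,ox,oy,pt,px,tx,xy
∂2: piv[bgy,fik,fio,fiy,fko,fky,foy,fpt,gik,git,gix,giy,gkx,gtx,gxy] rk=15  ker:gky,iko,ikx,iky,ioy,itx,ixy,koy,kxy
∂3: piv[fiko,fiky,fioy,fkoy,gikx,giky,gixy,gkxy] rk=8  ker:ikoy,ikxy
b_3=(10−8)−0=2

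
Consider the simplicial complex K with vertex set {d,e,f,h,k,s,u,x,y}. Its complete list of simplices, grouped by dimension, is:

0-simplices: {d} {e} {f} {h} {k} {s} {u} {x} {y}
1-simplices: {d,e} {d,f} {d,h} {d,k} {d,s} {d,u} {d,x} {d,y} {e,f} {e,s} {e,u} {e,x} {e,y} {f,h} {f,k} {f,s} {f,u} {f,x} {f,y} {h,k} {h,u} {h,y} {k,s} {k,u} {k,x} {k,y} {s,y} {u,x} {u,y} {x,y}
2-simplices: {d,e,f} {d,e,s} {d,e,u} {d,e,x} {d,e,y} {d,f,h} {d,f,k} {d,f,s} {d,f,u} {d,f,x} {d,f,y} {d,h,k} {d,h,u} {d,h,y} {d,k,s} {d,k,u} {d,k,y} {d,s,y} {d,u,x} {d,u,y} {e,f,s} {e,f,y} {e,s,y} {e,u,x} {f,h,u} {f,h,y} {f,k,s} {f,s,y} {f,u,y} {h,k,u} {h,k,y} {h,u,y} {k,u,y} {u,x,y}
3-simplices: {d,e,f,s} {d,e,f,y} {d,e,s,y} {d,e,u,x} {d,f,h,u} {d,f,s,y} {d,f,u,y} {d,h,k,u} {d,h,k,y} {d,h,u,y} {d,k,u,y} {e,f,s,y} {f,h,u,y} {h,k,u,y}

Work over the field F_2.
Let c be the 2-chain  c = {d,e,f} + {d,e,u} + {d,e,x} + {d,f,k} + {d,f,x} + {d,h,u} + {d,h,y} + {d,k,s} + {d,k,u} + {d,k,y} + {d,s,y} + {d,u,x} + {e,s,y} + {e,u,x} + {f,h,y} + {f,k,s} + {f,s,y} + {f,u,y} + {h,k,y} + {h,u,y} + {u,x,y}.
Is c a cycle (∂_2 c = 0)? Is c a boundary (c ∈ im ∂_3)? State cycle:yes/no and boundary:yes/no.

cycle:no boundary:no

n_0=9 n_1=30 n_2=34 n_3=14  [Z2]
∂1: piv[de,df,dh,dk,ds,du,dx,dy] rk=8  ker:ef,es,eu,ex,ey,fh,fk,fs,fu,fx,fy,hk,hu,hy,ks,ku,kx,ky,sy,ux,uy,xy
∂2: piv[def,des,deu,dex,dey,dfh,dfk,dfs,dfu,dfx,dfy,dhk,dhu,dhy,dks,dku,dky,dsy,dux,duy,uxy] rk=21  ker:efs,efy,esy,eux,fhu,fhy,fks,fsy,fuy,hku,hky,huy,kuy
∂3: piv[defs,defy,desy,deux,dfhu,dfsy,dfuy,dhku,dhky,dhuy,dkuy,fhuy] rk=12  ker:efsy,hkuy
∂2c = {d,e} + {d,f} + {d,x} + {d,y} + {e,f} + {e,s} + {e,y} + {f,h} + {f,u} + {f,x} + {f,y} + {h,k} + {k,u} + {s,y} + {u,x} + {u,y} + {x,y}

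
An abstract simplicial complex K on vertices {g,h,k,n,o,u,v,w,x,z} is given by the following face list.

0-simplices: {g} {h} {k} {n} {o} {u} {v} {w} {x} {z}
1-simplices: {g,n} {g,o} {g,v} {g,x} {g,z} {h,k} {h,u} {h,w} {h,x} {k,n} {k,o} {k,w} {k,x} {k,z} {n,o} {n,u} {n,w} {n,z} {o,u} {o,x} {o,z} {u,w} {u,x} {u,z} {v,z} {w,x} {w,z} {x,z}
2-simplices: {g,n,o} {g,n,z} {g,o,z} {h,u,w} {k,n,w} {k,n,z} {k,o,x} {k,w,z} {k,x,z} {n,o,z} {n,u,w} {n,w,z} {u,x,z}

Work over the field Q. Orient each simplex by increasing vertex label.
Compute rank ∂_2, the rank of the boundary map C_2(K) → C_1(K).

n_0=10 n_1=28 n_2=13  [Q]
∂1: piv[gn,go,gv,gx,gz,hk,hu,hw,hx] rk=9  ker:kn,ko,kw,kx,kz,no,nu,nw,nz,ou,ox,oz,uw,ux,uz,vz,wx,wz,xz
∂2: piv[gno,gnz,goz,huw,knw,knz,kox,kwz,kxz,nuw,uxz] rk=11  ker:noz,nwz
rk∂_2=11

rank∂_2=11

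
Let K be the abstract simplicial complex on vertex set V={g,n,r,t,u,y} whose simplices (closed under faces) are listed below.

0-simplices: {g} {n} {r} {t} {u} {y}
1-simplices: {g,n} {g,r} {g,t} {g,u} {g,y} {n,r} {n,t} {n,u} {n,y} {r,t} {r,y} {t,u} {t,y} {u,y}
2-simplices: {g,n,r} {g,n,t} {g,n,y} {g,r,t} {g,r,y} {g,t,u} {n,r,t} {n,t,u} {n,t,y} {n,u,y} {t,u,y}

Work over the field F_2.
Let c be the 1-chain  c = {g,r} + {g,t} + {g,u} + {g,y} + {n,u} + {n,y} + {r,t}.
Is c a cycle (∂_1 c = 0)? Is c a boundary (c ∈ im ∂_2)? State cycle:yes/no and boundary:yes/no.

cycle:yes boundary:yes

n_0=6 n_1=14 n_2=11  [Z2]
∂1: piv[gn,gr,gt,gu,gy] rk=5  ker:nr,nt,nu,ny,rt,ry,tu,ty,uy
∂2: piv[gnr,gnt,gny,grt,gry,gtu,ntu,nty,nuy] rk=9  ker:nrt,tuy
∂1c = 0
c vs im∂2: reduces to 0 ⇒ boundary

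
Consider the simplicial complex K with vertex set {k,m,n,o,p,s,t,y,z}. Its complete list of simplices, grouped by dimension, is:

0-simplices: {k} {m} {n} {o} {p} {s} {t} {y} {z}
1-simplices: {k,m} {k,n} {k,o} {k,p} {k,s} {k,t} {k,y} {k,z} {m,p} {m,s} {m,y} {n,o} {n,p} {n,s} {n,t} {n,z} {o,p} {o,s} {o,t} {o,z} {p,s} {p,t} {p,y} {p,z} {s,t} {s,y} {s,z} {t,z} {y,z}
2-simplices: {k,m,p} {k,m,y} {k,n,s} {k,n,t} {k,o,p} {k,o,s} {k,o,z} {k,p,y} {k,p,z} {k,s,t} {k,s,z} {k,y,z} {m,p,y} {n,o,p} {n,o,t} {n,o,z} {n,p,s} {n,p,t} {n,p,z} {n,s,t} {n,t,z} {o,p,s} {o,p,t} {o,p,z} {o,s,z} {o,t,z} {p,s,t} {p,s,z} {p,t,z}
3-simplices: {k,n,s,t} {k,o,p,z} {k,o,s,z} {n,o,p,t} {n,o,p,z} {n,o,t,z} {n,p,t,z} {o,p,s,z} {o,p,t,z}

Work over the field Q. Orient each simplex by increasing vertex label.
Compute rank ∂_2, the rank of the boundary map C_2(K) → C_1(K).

rank∂_2=19

n_0=9 n_1=29 n_2=29 n_3=9  [Q]
∂1: piv[km,kn,ko,kp,ks,kt,ky,kz] rk=8  ker:mp,ms,my,no,np,ns,nt,nz,op,os,ot,oz,ps,pt,py,pz,st,sy,sz,tz,yz
∂2: piv[kmp,kmy,kns,knt,kop,kos,koz,kpy,kpz,kst,ksz,kyz,nop,not,noz,nps,npt,ntz,ops] rk=19  ker:mpy,npz,nst,opt,opz,osz,otz,pst,psz,ptz
∂3: piv[knst,kopz,kosz,nopt,nopz,notz,nptz,opsz] rk=8  ker:optz
rk∂_2=19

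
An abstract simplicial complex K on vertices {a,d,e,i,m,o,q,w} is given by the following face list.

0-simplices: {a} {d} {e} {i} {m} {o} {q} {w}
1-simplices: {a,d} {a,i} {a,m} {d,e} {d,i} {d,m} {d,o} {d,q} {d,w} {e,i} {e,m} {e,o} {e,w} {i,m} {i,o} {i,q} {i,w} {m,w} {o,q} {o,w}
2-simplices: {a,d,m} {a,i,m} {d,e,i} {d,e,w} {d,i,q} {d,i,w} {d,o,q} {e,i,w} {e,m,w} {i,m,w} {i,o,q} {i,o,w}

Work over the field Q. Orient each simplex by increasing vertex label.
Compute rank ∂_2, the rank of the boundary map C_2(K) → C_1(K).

n_0=8 n_1=20 n_2=12  [Q]
∂1: piv[ad,ai,am,de,do,dq,dw] rk=7  ker:di,dm,ei,em,eo,ew,im,io,iq,iw,mw,oq,ow
∂2: piv[adm,aim,dei,dew,diq,diw,doq,emw,imw,ioq,iow] rk=11  ker:eiw
rk∂_2=11

rank∂_2=11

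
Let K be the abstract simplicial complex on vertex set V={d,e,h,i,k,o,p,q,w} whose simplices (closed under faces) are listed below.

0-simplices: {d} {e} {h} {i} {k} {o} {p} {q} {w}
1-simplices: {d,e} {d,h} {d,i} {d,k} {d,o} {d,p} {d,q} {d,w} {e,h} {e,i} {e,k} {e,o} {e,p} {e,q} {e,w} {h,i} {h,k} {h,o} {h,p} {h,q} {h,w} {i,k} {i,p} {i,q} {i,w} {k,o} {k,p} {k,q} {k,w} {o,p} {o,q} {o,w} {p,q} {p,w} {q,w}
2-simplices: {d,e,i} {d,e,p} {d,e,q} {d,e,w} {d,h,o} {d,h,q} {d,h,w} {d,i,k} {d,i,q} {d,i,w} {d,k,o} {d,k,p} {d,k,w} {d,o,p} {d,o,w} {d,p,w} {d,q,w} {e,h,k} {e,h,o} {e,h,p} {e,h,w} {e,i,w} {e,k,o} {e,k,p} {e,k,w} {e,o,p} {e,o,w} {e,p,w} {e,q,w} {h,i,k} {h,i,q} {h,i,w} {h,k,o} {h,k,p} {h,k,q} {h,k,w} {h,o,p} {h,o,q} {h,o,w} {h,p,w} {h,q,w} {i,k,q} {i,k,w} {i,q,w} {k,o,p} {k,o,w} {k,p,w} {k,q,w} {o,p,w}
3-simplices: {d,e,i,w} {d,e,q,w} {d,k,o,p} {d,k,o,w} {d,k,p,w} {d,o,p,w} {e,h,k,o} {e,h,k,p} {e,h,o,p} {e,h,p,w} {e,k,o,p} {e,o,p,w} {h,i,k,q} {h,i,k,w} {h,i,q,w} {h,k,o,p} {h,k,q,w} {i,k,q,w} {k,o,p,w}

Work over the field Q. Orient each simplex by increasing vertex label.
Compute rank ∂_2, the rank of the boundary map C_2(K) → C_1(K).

rank∂_2=25

n_0=9 n_1=35 n_2=49 n_3=19  [Q]
∂1: piv[de,dh,di,dk,do,dp,dq,dw] rk=8  ker:eh,ei,ek,eo,ep,eq,ew,hi,hk,ho,hp,hq,hw,ik,ip,iq,iw,ko,kp,kq,kw,op,oq,ow,pq,pw,qw
∂2: piv[dei,dep,deq,dew,dho,dhq,dhw,dik,diq,diw,dko,dkp,dkw,dop,dow,dpw,dqw,ehk,eho,ehp,ehw,eko,hik,hkq,hoq] rk=25  ker:eiw,ekp,ekw,eop,eow,epw,eqw,hiq,hiw,hko,hkp,hkw,hop,how,hpw,hqw,ikq,ikw,iqw,kop,kow,kpw,kqw,opw
∂3: piv[deiw,deqw,dkop,dkow,dkpw,dopw,ehko,ehkp,ehop,ehpw,ekop,eopw,hikq,hikw,hiqw,hkqw] rk=16  ker:hkop,ikqw,kopw
rk∂_2=25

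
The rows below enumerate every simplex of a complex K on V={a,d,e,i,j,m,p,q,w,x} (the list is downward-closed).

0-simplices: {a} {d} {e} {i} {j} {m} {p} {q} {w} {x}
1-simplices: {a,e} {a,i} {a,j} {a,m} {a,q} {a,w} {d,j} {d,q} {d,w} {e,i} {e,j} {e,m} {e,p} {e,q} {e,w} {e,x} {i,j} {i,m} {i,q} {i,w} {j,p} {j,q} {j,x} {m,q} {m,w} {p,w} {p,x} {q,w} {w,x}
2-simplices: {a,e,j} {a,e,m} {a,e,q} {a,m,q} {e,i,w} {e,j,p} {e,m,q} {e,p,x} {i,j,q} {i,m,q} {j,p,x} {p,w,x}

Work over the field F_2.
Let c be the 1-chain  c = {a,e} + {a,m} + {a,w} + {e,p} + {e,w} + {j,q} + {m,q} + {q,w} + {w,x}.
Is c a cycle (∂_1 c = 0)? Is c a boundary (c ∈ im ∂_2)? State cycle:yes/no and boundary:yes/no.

cycle:no boundary:no

n_0=10 n_1=29 n_2=12  [Z2]
∂1: piv[ae,ai,aj,am,aq,aw,dj,ep,ex] rk=9  ker:dq,dw,ei,ej,em,eq,ew,ij,im,iq,iw,jp,jq,jx,mq,mw,pw,px,qw,wx
∂2: piv[aej,aem,aeq,amq,eiw,ejp,epx,ijq,imq,jpx,pwx] rk=11  ker:emq
∂1c = {a} + {e} + {j} + {p} + {q} + {x}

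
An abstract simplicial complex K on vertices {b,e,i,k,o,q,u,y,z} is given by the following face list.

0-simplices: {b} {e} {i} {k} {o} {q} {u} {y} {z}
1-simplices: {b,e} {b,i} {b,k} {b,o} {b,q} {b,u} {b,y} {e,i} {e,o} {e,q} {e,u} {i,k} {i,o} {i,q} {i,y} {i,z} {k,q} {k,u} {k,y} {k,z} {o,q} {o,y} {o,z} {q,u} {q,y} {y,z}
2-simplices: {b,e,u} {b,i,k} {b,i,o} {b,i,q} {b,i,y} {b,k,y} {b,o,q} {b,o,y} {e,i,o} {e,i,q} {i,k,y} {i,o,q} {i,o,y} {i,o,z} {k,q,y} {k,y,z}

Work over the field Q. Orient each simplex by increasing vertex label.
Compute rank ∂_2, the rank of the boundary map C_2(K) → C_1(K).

n_0=9 n_1=26 n_2=16  [Q]
∂1: piv[be,bi,bk,bo,bq,bu,by,iz] rk=8  ker:ei,eo,eq,eu,ik,io,iq,iy,kq,ku,ky,kz,oq,oy,oz,qu,qy,yz
∂2: piv[beu,bik,bio,biq,biy,bky,boq,boy,eio,eiq,ioz,kqy,kyz] rk=13  ker:iky,ioq,ioy
rk∂_2=13

rank∂_2=13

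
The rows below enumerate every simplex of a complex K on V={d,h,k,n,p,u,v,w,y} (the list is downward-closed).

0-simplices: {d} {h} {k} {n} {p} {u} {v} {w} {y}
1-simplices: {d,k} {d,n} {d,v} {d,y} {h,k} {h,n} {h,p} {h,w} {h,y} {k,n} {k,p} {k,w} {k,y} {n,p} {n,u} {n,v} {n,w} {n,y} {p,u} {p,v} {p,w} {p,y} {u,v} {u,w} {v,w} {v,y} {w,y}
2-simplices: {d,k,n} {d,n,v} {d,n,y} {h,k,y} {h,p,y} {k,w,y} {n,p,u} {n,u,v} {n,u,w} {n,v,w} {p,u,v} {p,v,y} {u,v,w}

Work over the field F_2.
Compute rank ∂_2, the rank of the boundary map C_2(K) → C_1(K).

n_0=9 n_1=27 n_2=13  [Z2]
∂1: piv[dk,dn,dv,dy,hk,hp,hw,nu] rk=8  ker:hn,hy,kn,kp,kw,ky,np,nv,nw,ny,pu,pv,pw,py,uv,uw,vw,vy,wy
∂2: piv[dkn,dnv,dny,hky,hpy,kwy,npu,nuv,nuw,nvw,puv,pvy] rk=12  ker:uvw
rk∂_2=12

rank∂_2=12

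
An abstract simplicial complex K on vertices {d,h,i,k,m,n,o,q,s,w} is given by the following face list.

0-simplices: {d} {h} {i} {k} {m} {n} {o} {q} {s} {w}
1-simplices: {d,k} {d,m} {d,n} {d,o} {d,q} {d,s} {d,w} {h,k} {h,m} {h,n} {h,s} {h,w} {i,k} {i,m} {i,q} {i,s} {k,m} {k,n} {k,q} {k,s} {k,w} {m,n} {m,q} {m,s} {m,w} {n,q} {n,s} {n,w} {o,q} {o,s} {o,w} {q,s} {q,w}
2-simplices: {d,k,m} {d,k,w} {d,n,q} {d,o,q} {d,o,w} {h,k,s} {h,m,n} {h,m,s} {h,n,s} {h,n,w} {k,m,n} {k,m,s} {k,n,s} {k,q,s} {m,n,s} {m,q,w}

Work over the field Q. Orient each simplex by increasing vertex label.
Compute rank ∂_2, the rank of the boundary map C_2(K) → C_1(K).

rank∂_2=14

n_0=10 n_1=33 n_2=16  [Q]
∂1: piv[dk,dm,dn,do,dq,ds,dw,hk,ik] rk=9  ker:hm,hn,hs,hw,im,iq,is,km,kn,kq,ks,kw,mn,mq,ms,mw,nq,ns,nw,oq,os,ow,qs,qw
∂2: piv[dkm,dkw,dnq,doq,dow,hks,hmn,hms,hns,hnw,kmn,kms,kqs,mqw] rk=14  ker:kns,mns
rk∂_2=14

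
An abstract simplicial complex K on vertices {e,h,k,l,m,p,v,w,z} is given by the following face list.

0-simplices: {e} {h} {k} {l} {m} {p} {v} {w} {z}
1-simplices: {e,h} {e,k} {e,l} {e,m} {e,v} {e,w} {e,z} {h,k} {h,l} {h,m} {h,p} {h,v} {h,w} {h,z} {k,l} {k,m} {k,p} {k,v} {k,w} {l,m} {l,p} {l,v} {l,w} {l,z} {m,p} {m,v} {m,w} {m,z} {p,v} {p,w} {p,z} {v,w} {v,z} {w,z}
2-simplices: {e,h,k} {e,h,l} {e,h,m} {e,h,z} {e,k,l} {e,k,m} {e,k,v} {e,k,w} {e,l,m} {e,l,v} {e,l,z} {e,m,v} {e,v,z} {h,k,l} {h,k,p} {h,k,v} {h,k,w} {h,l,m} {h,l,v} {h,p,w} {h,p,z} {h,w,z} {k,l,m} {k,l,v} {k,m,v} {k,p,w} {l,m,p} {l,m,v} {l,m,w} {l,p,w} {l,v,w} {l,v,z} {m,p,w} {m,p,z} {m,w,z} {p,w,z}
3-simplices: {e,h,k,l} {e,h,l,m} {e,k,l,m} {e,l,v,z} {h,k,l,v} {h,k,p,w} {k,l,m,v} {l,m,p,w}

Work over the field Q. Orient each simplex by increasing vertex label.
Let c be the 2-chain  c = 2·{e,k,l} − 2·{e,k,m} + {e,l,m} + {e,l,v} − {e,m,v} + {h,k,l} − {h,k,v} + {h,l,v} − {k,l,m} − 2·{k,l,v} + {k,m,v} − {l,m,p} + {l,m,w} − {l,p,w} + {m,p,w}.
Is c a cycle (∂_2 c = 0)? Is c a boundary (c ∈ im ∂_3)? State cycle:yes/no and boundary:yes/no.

cycle:yes boundary:no

n_0=9 n_1=34 n_2=36 n_3=8  [Q]
∂1: piv[eh,ek,el,em,ev,ew,ez,hp] rk=8  ker:hk,hl,hm,hv,hw,hz,kl,km,kp,kv,kw,lm,lp,lv,lw,lz,mp,mv,mw,mz,pv,pw,pz,vw,vz,wz
∂2: piv[ehk,ehl,ehm,ehz,ekl,ekm,ekv,ekw,elm,elv,elz,emv,evz,hkp,hkv,hkw,hpw,hpz,hwz,lmp,lmw,lpw,lvw,mpz] rk=24  ker:hkl,hlm,hlv,klm,klv,kmv,kpw,lmv,lvz,mpw,mwz,pwz
∂3: piv[ehkl,ehlm,eklm,elvz,hklv,hkpw,klmv,lmpw] rk=8
∂2c = 0
c vs im∂3: residual ≠ 0 ⇒ not boundary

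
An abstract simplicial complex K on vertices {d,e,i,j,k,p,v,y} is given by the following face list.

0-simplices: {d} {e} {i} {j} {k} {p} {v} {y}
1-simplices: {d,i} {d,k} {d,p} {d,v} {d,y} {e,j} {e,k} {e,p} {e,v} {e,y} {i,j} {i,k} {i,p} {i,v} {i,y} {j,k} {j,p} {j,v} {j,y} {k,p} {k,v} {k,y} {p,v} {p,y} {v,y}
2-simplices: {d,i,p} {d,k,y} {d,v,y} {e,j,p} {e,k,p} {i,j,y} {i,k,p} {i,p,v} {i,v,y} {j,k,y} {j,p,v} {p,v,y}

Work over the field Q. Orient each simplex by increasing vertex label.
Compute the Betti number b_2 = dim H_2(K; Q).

b_2=0

n_0=8 n_1=25 n_2=12  [Q]
∂1: piv[di,dk,dp,dv,dy,ej,ek] rk=7  ker:ep,ev,ey,ij,ik,ip,iv,iy,jk,jp,jv,jy,kp,kv,ky,pv,py,vy
∂2: piv[dip,dky,dvy,ejp,ekp,ijy,ikp,ipv,ivy,jky,jpv,pvy] rk=12
b_2=(12−12)−0=0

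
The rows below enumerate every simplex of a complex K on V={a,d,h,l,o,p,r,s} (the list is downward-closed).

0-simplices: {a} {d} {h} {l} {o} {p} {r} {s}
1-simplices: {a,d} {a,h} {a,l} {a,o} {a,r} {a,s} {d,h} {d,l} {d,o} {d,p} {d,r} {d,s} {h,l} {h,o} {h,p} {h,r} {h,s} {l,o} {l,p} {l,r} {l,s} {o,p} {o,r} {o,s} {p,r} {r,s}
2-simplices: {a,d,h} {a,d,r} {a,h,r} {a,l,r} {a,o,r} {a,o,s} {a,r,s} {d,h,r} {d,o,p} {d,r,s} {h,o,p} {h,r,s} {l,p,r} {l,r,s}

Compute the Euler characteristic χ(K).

n_0=8 n_1=26 n_2=14
χ=+8−26+14=-4

χ(K)=-4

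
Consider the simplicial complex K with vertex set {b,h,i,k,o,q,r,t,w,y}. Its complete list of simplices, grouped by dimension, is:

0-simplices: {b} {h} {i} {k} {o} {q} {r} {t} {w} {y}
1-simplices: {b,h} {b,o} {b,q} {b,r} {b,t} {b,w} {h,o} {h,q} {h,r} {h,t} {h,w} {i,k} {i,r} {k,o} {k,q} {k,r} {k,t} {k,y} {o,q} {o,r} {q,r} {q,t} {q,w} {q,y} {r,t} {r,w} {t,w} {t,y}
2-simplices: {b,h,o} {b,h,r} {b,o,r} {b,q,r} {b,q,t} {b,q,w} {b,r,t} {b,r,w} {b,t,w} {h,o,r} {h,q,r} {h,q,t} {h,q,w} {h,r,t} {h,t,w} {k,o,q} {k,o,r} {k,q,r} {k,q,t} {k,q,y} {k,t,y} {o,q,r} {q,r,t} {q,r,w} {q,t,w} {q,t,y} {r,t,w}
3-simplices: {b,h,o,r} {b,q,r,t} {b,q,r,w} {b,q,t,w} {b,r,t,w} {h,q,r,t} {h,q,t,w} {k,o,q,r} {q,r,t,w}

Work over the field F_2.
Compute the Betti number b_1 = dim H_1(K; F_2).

n_0=10 n_1=28 n_2=27 n_3=9  [Z2]
∂1: piv[bh,bo,bq,br,bt,bw,ik,ir,ky] rk=9  ker:ho,hq,hr,ht,hw,ko,kq,kr,kt,oq,or,qr,qt,qw,qy,rt,rw,tw,ty
∂2: piv[bho,bhr,bor,bqr,bqt,bqw,brt,brw,btw,hqr,hqt,hqw,koq,kor,kqr,kqt,kqy,kty] rk=18  ker:hor,hrt,htw,oqr,qrt,qrw,qtw,qty,rtw
∂3: piv[bhor,bqrt,bqrw,bqtw,brtw,hqrt,hqtw,koqr] rk=8  ker:qrtw
b_1=(28−9)−18=1

b_1=1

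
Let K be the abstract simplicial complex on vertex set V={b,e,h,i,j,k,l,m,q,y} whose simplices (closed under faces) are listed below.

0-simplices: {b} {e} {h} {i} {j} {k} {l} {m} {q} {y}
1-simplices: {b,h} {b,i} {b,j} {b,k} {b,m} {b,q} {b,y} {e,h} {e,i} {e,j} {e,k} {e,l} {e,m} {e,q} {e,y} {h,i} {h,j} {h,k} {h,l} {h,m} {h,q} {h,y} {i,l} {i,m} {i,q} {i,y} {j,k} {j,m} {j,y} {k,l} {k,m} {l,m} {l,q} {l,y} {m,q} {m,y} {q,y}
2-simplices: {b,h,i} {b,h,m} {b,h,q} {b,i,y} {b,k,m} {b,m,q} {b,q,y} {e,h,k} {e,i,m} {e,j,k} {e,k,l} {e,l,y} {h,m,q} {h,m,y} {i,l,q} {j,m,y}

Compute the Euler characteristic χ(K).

χ(K)=-11

n_0=10 n_1=37 n_2=16
χ=+10−37+16=-11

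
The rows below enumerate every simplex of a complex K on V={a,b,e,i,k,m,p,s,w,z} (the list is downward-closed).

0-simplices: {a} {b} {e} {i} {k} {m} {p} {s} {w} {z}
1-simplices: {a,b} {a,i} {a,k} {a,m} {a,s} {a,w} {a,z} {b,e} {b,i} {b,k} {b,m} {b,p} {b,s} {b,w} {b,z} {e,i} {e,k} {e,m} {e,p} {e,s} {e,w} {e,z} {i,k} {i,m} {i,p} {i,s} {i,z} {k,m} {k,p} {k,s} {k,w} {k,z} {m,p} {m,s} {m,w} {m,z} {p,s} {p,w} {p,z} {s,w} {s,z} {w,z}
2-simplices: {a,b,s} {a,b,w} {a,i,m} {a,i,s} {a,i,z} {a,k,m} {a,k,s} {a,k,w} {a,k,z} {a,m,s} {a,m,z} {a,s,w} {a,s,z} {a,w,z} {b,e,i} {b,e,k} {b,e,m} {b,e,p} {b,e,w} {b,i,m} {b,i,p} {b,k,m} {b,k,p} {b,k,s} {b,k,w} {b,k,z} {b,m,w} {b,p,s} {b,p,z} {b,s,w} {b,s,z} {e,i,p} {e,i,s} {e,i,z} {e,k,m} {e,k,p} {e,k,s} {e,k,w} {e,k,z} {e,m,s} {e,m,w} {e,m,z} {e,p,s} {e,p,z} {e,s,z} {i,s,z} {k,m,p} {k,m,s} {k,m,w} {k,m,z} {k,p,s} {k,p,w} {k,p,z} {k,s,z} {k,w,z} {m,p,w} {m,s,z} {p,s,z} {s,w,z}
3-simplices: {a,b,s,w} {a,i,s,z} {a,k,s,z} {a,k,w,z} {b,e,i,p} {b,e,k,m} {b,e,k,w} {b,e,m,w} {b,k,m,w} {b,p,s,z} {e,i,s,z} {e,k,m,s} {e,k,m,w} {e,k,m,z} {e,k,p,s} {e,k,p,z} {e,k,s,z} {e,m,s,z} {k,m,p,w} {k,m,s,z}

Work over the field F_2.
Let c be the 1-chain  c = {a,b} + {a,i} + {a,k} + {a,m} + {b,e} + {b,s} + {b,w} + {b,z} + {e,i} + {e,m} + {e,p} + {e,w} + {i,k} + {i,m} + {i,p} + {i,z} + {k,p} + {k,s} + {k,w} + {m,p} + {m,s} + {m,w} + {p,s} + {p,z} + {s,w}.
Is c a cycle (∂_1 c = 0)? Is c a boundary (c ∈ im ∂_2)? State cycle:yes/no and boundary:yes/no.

n_0=10 n_1=42 n_2=59 n_3=20  [Z2]
∂1: piv[ab,ai,ak,am,as,aw,az,be,bp] rk=9  ker:bi,bk,bm,bs,bw,bz,ei,ek,em,ep,es,ew,ez,ik,im,ip,is,iz,km,kp,ks,kw,kz,mp,ms,mw,mz,ps,pw,pz,sw,sz,wz
∂2: piv[abs,abw,aim,ais,aiz,akm,aks,akw,akz,ams,amz,asw,asz,awz,bei,bek,bem,bep,bew,bim,bip,bkm,bkp,bks,bkz,bmw,bps,bpz,eis,eiz,kmp,kpw] rk=32  ker:bkw,bsw,bsz,eip,ekm,ekp,eks,ekw,ekz,ems,emw,emz,eps,epz,esz,isz,kms,kmw,kmz,kps,kpz,ksz,kwz,mpw,msz,psz,swz
∂3: piv[absw,aisz,aksz,akwz,beip,bekm,bekw,bemw,bkmw,bpsz,eisz,ekms,ekmz,ekps,ekpz,eksz,emsz,kmpw] rk=18  ker:ekmw,kmsz
∂1c = {b} + {e} + {k} + {s} + {w} + {z}

cycle:no boundary:no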